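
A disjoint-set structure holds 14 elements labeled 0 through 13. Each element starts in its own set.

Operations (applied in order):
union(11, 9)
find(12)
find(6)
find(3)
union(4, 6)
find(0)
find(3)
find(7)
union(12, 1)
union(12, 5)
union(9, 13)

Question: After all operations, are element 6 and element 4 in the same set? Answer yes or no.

Answer: yes

Derivation:
Step 1: union(11, 9) -> merged; set of 11 now {9, 11}
Step 2: find(12) -> no change; set of 12 is {12}
Step 3: find(6) -> no change; set of 6 is {6}
Step 4: find(3) -> no change; set of 3 is {3}
Step 5: union(4, 6) -> merged; set of 4 now {4, 6}
Step 6: find(0) -> no change; set of 0 is {0}
Step 7: find(3) -> no change; set of 3 is {3}
Step 8: find(7) -> no change; set of 7 is {7}
Step 9: union(12, 1) -> merged; set of 12 now {1, 12}
Step 10: union(12, 5) -> merged; set of 12 now {1, 5, 12}
Step 11: union(9, 13) -> merged; set of 9 now {9, 11, 13}
Set of 6: {4, 6}; 4 is a member.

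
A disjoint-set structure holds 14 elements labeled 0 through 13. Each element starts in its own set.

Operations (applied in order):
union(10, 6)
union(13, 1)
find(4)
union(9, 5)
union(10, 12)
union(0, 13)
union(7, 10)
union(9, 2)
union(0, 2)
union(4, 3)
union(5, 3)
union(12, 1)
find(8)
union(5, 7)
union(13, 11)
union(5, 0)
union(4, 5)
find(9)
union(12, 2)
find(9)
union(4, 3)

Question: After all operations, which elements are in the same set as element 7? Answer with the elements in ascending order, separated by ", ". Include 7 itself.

Step 1: union(10, 6) -> merged; set of 10 now {6, 10}
Step 2: union(13, 1) -> merged; set of 13 now {1, 13}
Step 3: find(4) -> no change; set of 4 is {4}
Step 4: union(9, 5) -> merged; set of 9 now {5, 9}
Step 5: union(10, 12) -> merged; set of 10 now {6, 10, 12}
Step 6: union(0, 13) -> merged; set of 0 now {0, 1, 13}
Step 7: union(7, 10) -> merged; set of 7 now {6, 7, 10, 12}
Step 8: union(9, 2) -> merged; set of 9 now {2, 5, 9}
Step 9: union(0, 2) -> merged; set of 0 now {0, 1, 2, 5, 9, 13}
Step 10: union(4, 3) -> merged; set of 4 now {3, 4}
Step 11: union(5, 3) -> merged; set of 5 now {0, 1, 2, 3, 4, 5, 9, 13}
Step 12: union(12, 1) -> merged; set of 12 now {0, 1, 2, 3, 4, 5, 6, 7, 9, 10, 12, 13}
Step 13: find(8) -> no change; set of 8 is {8}
Step 14: union(5, 7) -> already same set; set of 5 now {0, 1, 2, 3, 4, 5, 6, 7, 9, 10, 12, 13}
Step 15: union(13, 11) -> merged; set of 13 now {0, 1, 2, 3, 4, 5, 6, 7, 9, 10, 11, 12, 13}
Step 16: union(5, 0) -> already same set; set of 5 now {0, 1, 2, 3, 4, 5, 6, 7, 9, 10, 11, 12, 13}
Step 17: union(4, 5) -> already same set; set of 4 now {0, 1, 2, 3, 4, 5, 6, 7, 9, 10, 11, 12, 13}
Step 18: find(9) -> no change; set of 9 is {0, 1, 2, 3, 4, 5, 6, 7, 9, 10, 11, 12, 13}
Step 19: union(12, 2) -> already same set; set of 12 now {0, 1, 2, 3, 4, 5, 6, 7, 9, 10, 11, 12, 13}
Step 20: find(9) -> no change; set of 9 is {0, 1, 2, 3, 4, 5, 6, 7, 9, 10, 11, 12, 13}
Step 21: union(4, 3) -> already same set; set of 4 now {0, 1, 2, 3, 4, 5, 6, 7, 9, 10, 11, 12, 13}
Component of 7: {0, 1, 2, 3, 4, 5, 6, 7, 9, 10, 11, 12, 13}

Answer: 0, 1, 2, 3, 4, 5, 6, 7, 9, 10, 11, 12, 13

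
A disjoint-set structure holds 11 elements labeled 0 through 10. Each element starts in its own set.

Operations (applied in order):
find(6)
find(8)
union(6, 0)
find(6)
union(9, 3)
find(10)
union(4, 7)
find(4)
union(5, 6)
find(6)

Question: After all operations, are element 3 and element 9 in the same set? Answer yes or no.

Answer: yes

Derivation:
Step 1: find(6) -> no change; set of 6 is {6}
Step 2: find(8) -> no change; set of 8 is {8}
Step 3: union(6, 0) -> merged; set of 6 now {0, 6}
Step 4: find(6) -> no change; set of 6 is {0, 6}
Step 5: union(9, 3) -> merged; set of 9 now {3, 9}
Step 6: find(10) -> no change; set of 10 is {10}
Step 7: union(4, 7) -> merged; set of 4 now {4, 7}
Step 8: find(4) -> no change; set of 4 is {4, 7}
Step 9: union(5, 6) -> merged; set of 5 now {0, 5, 6}
Step 10: find(6) -> no change; set of 6 is {0, 5, 6}
Set of 3: {3, 9}; 9 is a member.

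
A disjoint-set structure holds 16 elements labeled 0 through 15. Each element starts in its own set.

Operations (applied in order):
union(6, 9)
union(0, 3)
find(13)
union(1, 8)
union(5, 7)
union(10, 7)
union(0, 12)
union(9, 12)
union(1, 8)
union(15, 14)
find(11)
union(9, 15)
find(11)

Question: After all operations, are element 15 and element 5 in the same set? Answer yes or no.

Step 1: union(6, 9) -> merged; set of 6 now {6, 9}
Step 2: union(0, 3) -> merged; set of 0 now {0, 3}
Step 3: find(13) -> no change; set of 13 is {13}
Step 4: union(1, 8) -> merged; set of 1 now {1, 8}
Step 5: union(5, 7) -> merged; set of 5 now {5, 7}
Step 6: union(10, 7) -> merged; set of 10 now {5, 7, 10}
Step 7: union(0, 12) -> merged; set of 0 now {0, 3, 12}
Step 8: union(9, 12) -> merged; set of 9 now {0, 3, 6, 9, 12}
Step 9: union(1, 8) -> already same set; set of 1 now {1, 8}
Step 10: union(15, 14) -> merged; set of 15 now {14, 15}
Step 11: find(11) -> no change; set of 11 is {11}
Step 12: union(9, 15) -> merged; set of 9 now {0, 3, 6, 9, 12, 14, 15}
Step 13: find(11) -> no change; set of 11 is {11}
Set of 15: {0, 3, 6, 9, 12, 14, 15}; 5 is not a member.

Answer: no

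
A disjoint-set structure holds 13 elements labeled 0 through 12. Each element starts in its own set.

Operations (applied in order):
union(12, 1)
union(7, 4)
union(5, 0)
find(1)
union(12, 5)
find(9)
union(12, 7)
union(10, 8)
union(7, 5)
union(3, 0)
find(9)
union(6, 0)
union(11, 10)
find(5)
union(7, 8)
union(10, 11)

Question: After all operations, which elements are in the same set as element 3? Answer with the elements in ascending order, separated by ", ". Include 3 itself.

Step 1: union(12, 1) -> merged; set of 12 now {1, 12}
Step 2: union(7, 4) -> merged; set of 7 now {4, 7}
Step 3: union(5, 0) -> merged; set of 5 now {0, 5}
Step 4: find(1) -> no change; set of 1 is {1, 12}
Step 5: union(12, 5) -> merged; set of 12 now {0, 1, 5, 12}
Step 6: find(9) -> no change; set of 9 is {9}
Step 7: union(12, 7) -> merged; set of 12 now {0, 1, 4, 5, 7, 12}
Step 8: union(10, 8) -> merged; set of 10 now {8, 10}
Step 9: union(7, 5) -> already same set; set of 7 now {0, 1, 4, 5, 7, 12}
Step 10: union(3, 0) -> merged; set of 3 now {0, 1, 3, 4, 5, 7, 12}
Step 11: find(9) -> no change; set of 9 is {9}
Step 12: union(6, 0) -> merged; set of 6 now {0, 1, 3, 4, 5, 6, 7, 12}
Step 13: union(11, 10) -> merged; set of 11 now {8, 10, 11}
Step 14: find(5) -> no change; set of 5 is {0, 1, 3, 4, 5, 6, 7, 12}
Step 15: union(7, 8) -> merged; set of 7 now {0, 1, 3, 4, 5, 6, 7, 8, 10, 11, 12}
Step 16: union(10, 11) -> already same set; set of 10 now {0, 1, 3, 4, 5, 6, 7, 8, 10, 11, 12}
Component of 3: {0, 1, 3, 4, 5, 6, 7, 8, 10, 11, 12}

Answer: 0, 1, 3, 4, 5, 6, 7, 8, 10, 11, 12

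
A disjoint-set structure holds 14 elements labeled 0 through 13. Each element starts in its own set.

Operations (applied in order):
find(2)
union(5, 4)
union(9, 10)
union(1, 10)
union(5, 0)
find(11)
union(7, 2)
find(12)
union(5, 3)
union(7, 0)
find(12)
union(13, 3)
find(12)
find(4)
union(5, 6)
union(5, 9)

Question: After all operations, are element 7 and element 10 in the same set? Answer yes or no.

Answer: yes

Derivation:
Step 1: find(2) -> no change; set of 2 is {2}
Step 2: union(5, 4) -> merged; set of 5 now {4, 5}
Step 3: union(9, 10) -> merged; set of 9 now {9, 10}
Step 4: union(1, 10) -> merged; set of 1 now {1, 9, 10}
Step 5: union(5, 0) -> merged; set of 5 now {0, 4, 5}
Step 6: find(11) -> no change; set of 11 is {11}
Step 7: union(7, 2) -> merged; set of 7 now {2, 7}
Step 8: find(12) -> no change; set of 12 is {12}
Step 9: union(5, 3) -> merged; set of 5 now {0, 3, 4, 5}
Step 10: union(7, 0) -> merged; set of 7 now {0, 2, 3, 4, 5, 7}
Step 11: find(12) -> no change; set of 12 is {12}
Step 12: union(13, 3) -> merged; set of 13 now {0, 2, 3, 4, 5, 7, 13}
Step 13: find(12) -> no change; set of 12 is {12}
Step 14: find(4) -> no change; set of 4 is {0, 2, 3, 4, 5, 7, 13}
Step 15: union(5, 6) -> merged; set of 5 now {0, 2, 3, 4, 5, 6, 7, 13}
Step 16: union(5, 9) -> merged; set of 5 now {0, 1, 2, 3, 4, 5, 6, 7, 9, 10, 13}
Set of 7: {0, 1, 2, 3, 4, 5, 6, 7, 9, 10, 13}; 10 is a member.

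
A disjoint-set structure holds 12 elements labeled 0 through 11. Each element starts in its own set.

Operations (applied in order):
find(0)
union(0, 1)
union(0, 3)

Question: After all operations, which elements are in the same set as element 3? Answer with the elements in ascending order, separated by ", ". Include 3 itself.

Answer: 0, 1, 3

Derivation:
Step 1: find(0) -> no change; set of 0 is {0}
Step 2: union(0, 1) -> merged; set of 0 now {0, 1}
Step 3: union(0, 3) -> merged; set of 0 now {0, 1, 3}
Component of 3: {0, 1, 3}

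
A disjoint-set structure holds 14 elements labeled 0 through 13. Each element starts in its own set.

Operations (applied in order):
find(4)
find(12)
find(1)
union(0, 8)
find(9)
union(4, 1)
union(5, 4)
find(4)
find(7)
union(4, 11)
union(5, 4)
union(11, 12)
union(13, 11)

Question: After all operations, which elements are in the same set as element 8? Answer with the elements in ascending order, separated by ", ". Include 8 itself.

Answer: 0, 8

Derivation:
Step 1: find(4) -> no change; set of 4 is {4}
Step 2: find(12) -> no change; set of 12 is {12}
Step 3: find(1) -> no change; set of 1 is {1}
Step 4: union(0, 8) -> merged; set of 0 now {0, 8}
Step 5: find(9) -> no change; set of 9 is {9}
Step 6: union(4, 1) -> merged; set of 4 now {1, 4}
Step 7: union(5, 4) -> merged; set of 5 now {1, 4, 5}
Step 8: find(4) -> no change; set of 4 is {1, 4, 5}
Step 9: find(7) -> no change; set of 7 is {7}
Step 10: union(4, 11) -> merged; set of 4 now {1, 4, 5, 11}
Step 11: union(5, 4) -> already same set; set of 5 now {1, 4, 5, 11}
Step 12: union(11, 12) -> merged; set of 11 now {1, 4, 5, 11, 12}
Step 13: union(13, 11) -> merged; set of 13 now {1, 4, 5, 11, 12, 13}
Component of 8: {0, 8}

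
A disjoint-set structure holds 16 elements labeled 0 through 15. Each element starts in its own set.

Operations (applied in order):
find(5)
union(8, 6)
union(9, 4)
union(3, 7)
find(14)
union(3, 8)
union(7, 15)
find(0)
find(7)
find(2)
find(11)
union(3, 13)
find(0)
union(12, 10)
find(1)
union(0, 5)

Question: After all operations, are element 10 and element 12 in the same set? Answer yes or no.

Step 1: find(5) -> no change; set of 5 is {5}
Step 2: union(8, 6) -> merged; set of 8 now {6, 8}
Step 3: union(9, 4) -> merged; set of 9 now {4, 9}
Step 4: union(3, 7) -> merged; set of 3 now {3, 7}
Step 5: find(14) -> no change; set of 14 is {14}
Step 6: union(3, 8) -> merged; set of 3 now {3, 6, 7, 8}
Step 7: union(7, 15) -> merged; set of 7 now {3, 6, 7, 8, 15}
Step 8: find(0) -> no change; set of 0 is {0}
Step 9: find(7) -> no change; set of 7 is {3, 6, 7, 8, 15}
Step 10: find(2) -> no change; set of 2 is {2}
Step 11: find(11) -> no change; set of 11 is {11}
Step 12: union(3, 13) -> merged; set of 3 now {3, 6, 7, 8, 13, 15}
Step 13: find(0) -> no change; set of 0 is {0}
Step 14: union(12, 10) -> merged; set of 12 now {10, 12}
Step 15: find(1) -> no change; set of 1 is {1}
Step 16: union(0, 5) -> merged; set of 0 now {0, 5}
Set of 10: {10, 12}; 12 is a member.

Answer: yes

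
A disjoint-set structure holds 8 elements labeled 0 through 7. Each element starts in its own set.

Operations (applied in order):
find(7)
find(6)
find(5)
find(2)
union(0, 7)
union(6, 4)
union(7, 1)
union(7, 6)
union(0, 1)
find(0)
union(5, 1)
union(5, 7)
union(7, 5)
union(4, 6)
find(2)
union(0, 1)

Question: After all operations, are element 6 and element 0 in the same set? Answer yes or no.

Answer: yes

Derivation:
Step 1: find(7) -> no change; set of 7 is {7}
Step 2: find(6) -> no change; set of 6 is {6}
Step 3: find(5) -> no change; set of 5 is {5}
Step 4: find(2) -> no change; set of 2 is {2}
Step 5: union(0, 7) -> merged; set of 0 now {0, 7}
Step 6: union(6, 4) -> merged; set of 6 now {4, 6}
Step 7: union(7, 1) -> merged; set of 7 now {0, 1, 7}
Step 8: union(7, 6) -> merged; set of 7 now {0, 1, 4, 6, 7}
Step 9: union(0, 1) -> already same set; set of 0 now {0, 1, 4, 6, 7}
Step 10: find(0) -> no change; set of 0 is {0, 1, 4, 6, 7}
Step 11: union(5, 1) -> merged; set of 5 now {0, 1, 4, 5, 6, 7}
Step 12: union(5, 7) -> already same set; set of 5 now {0, 1, 4, 5, 6, 7}
Step 13: union(7, 5) -> already same set; set of 7 now {0, 1, 4, 5, 6, 7}
Step 14: union(4, 6) -> already same set; set of 4 now {0, 1, 4, 5, 6, 7}
Step 15: find(2) -> no change; set of 2 is {2}
Step 16: union(0, 1) -> already same set; set of 0 now {0, 1, 4, 5, 6, 7}
Set of 6: {0, 1, 4, 5, 6, 7}; 0 is a member.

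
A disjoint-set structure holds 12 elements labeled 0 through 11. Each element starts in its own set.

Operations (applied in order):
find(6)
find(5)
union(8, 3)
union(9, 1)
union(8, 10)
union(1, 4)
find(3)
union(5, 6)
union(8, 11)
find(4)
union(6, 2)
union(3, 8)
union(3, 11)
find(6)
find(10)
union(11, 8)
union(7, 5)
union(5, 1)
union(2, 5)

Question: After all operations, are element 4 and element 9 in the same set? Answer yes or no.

Step 1: find(6) -> no change; set of 6 is {6}
Step 2: find(5) -> no change; set of 5 is {5}
Step 3: union(8, 3) -> merged; set of 8 now {3, 8}
Step 4: union(9, 1) -> merged; set of 9 now {1, 9}
Step 5: union(8, 10) -> merged; set of 8 now {3, 8, 10}
Step 6: union(1, 4) -> merged; set of 1 now {1, 4, 9}
Step 7: find(3) -> no change; set of 3 is {3, 8, 10}
Step 8: union(5, 6) -> merged; set of 5 now {5, 6}
Step 9: union(8, 11) -> merged; set of 8 now {3, 8, 10, 11}
Step 10: find(4) -> no change; set of 4 is {1, 4, 9}
Step 11: union(6, 2) -> merged; set of 6 now {2, 5, 6}
Step 12: union(3, 8) -> already same set; set of 3 now {3, 8, 10, 11}
Step 13: union(3, 11) -> already same set; set of 3 now {3, 8, 10, 11}
Step 14: find(6) -> no change; set of 6 is {2, 5, 6}
Step 15: find(10) -> no change; set of 10 is {3, 8, 10, 11}
Step 16: union(11, 8) -> already same set; set of 11 now {3, 8, 10, 11}
Step 17: union(7, 5) -> merged; set of 7 now {2, 5, 6, 7}
Step 18: union(5, 1) -> merged; set of 5 now {1, 2, 4, 5, 6, 7, 9}
Step 19: union(2, 5) -> already same set; set of 2 now {1, 2, 4, 5, 6, 7, 9}
Set of 4: {1, 2, 4, 5, 6, 7, 9}; 9 is a member.

Answer: yes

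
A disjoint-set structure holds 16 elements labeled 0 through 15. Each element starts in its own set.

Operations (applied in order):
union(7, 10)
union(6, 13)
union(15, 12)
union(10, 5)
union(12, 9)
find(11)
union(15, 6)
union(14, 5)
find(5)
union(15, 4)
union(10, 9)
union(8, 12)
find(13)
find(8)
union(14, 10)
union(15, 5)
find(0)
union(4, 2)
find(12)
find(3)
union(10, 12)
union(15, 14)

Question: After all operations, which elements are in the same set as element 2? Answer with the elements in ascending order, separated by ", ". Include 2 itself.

Step 1: union(7, 10) -> merged; set of 7 now {7, 10}
Step 2: union(6, 13) -> merged; set of 6 now {6, 13}
Step 3: union(15, 12) -> merged; set of 15 now {12, 15}
Step 4: union(10, 5) -> merged; set of 10 now {5, 7, 10}
Step 5: union(12, 9) -> merged; set of 12 now {9, 12, 15}
Step 6: find(11) -> no change; set of 11 is {11}
Step 7: union(15, 6) -> merged; set of 15 now {6, 9, 12, 13, 15}
Step 8: union(14, 5) -> merged; set of 14 now {5, 7, 10, 14}
Step 9: find(5) -> no change; set of 5 is {5, 7, 10, 14}
Step 10: union(15, 4) -> merged; set of 15 now {4, 6, 9, 12, 13, 15}
Step 11: union(10, 9) -> merged; set of 10 now {4, 5, 6, 7, 9, 10, 12, 13, 14, 15}
Step 12: union(8, 12) -> merged; set of 8 now {4, 5, 6, 7, 8, 9, 10, 12, 13, 14, 15}
Step 13: find(13) -> no change; set of 13 is {4, 5, 6, 7, 8, 9, 10, 12, 13, 14, 15}
Step 14: find(8) -> no change; set of 8 is {4, 5, 6, 7, 8, 9, 10, 12, 13, 14, 15}
Step 15: union(14, 10) -> already same set; set of 14 now {4, 5, 6, 7, 8, 9, 10, 12, 13, 14, 15}
Step 16: union(15, 5) -> already same set; set of 15 now {4, 5, 6, 7, 8, 9, 10, 12, 13, 14, 15}
Step 17: find(0) -> no change; set of 0 is {0}
Step 18: union(4, 2) -> merged; set of 4 now {2, 4, 5, 6, 7, 8, 9, 10, 12, 13, 14, 15}
Step 19: find(12) -> no change; set of 12 is {2, 4, 5, 6, 7, 8, 9, 10, 12, 13, 14, 15}
Step 20: find(3) -> no change; set of 3 is {3}
Step 21: union(10, 12) -> already same set; set of 10 now {2, 4, 5, 6, 7, 8, 9, 10, 12, 13, 14, 15}
Step 22: union(15, 14) -> already same set; set of 15 now {2, 4, 5, 6, 7, 8, 9, 10, 12, 13, 14, 15}
Component of 2: {2, 4, 5, 6, 7, 8, 9, 10, 12, 13, 14, 15}

Answer: 2, 4, 5, 6, 7, 8, 9, 10, 12, 13, 14, 15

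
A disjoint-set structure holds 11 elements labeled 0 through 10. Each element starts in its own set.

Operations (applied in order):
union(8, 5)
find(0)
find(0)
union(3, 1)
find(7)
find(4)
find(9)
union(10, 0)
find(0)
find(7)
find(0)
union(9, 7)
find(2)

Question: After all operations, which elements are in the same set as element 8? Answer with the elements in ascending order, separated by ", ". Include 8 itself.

Step 1: union(8, 5) -> merged; set of 8 now {5, 8}
Step 2: find(0) -> no change; set of 0 is {0}
Step 3: find(0) -> no change; set of 0 is {0}
Step 4: union(3, 1) -> merged; set of 3 now {1, 3}
Step 5: find(7) -> no change; set of 7 is {7}
Step 6: find(4) -> no change; set of 4 is {4}
Step 7: find(9) -> no change; set of 9 is {9}
Step 8: union(10, 0) -> merged; set of 10 now {0, 10}
Step 9: find(0) -> no change; set of 0 is {0, 10}
Step 10: find(7) -> no change; set of 7 is {7}
Step 11: find(0) -> no change; set of 0 is {0, 10}
Step 12: union(9, 7) -> merged; set of 9 now {7, 9}
Step 13: find(2) -> no change; set of 2 is {2}
Component of 8: {5, 8}

Answer: 5, 8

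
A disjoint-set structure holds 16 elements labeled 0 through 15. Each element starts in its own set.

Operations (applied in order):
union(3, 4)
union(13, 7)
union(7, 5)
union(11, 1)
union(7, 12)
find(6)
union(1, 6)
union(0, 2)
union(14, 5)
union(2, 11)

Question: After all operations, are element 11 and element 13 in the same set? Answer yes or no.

Step 1: union(3, 4) -> merged; set of 3 now {3, 4}
Step 2: union(13, 7) -> merged; set of 13 now {7, 13}
Step 3: union(7, 5) -> merged; set of 7 now {5, 7, 13}
Step 4: union(11, 1) -> merged; set of 11 now {1, 11}
Step 5: union(7, 12) -> merged; set of 7 now {5, 7, 12, 13}
Step 6: find(6) -> no change; set of 6 is {6}
Step 7: union(1, 6) -> merged; set of 1 now {1, 6, 11}
Step 8: union(0, 2) -> merged; set of 0 now {0, 2}
Step 9: union(14, 5) -> merged; set of 14 now {5, 7, 12, 13, 14}
Step 10: union(2, 11) -> merged; set of 2 now {0, 1, 2, 6, 11}
Set of 11: {0, 1, 2, 6, 11}; 13 is not a member.

Answer: no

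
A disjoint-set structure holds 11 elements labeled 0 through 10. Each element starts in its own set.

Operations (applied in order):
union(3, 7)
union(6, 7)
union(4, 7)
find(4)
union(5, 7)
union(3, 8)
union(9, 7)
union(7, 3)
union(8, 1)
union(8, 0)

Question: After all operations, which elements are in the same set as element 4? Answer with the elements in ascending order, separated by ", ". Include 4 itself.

Answer: 0, 1, 3, 4, 5, 6, 7, 8, 9

Derivation:
Step 1: union(3, 7) -> merged; set of 3 now {3, 7}
Step 2: union(6, 7) -> merged; set of 6 now {3, 6, 7}
Step 3: union(4, 7) -> merged; set of 4 now {3, 4, 6, 7}
Step 4: find(4) -> no change; set of 4 is {3, 4, 6, 7}
Step 5: union(5, 7) -> merged; set of 5 now {3, 4, 5, 6, 7}
Step 6: union(3, 8) -> merged; set of 3 now {3, 4, 5, 6, 7, 8}
Step 7: union(9, 7) -> merged; set of 9 now {3, 4, 5, 6, 7, 8, 9}
Step 8: union(7, 3) -> already same set; set of 7 now {3, 4, 5, 6, 7, 8, 9}
Step 9: union(8, 1) -> merged; set of 8 now {1, 3, 4, 5, 6, 7, 8, 9}
Step 10: union(8, 0) -> merged; set of 8 now {0, 1, 3, 4, 5, 6, 7, 8, 9}
Component of 4: {0, 1, 3, 4, 5, 6, 7, 8, 9}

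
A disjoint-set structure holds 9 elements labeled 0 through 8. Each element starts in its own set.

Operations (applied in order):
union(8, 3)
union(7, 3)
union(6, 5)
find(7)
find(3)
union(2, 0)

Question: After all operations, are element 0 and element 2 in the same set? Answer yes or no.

Answer: yes

Derivation:
Step 1: union(8, 3) -> merged; set of 8 now {3, 8}
Step 2: union(7, 3) -> merged; set of 7 now {3, 7, 8}
Step 3: union(6, 5) -> merged; set of 6 now {5, 6}
Step 4: find(7) -> no change; set of 7 is {3, 7, 8}
Step 5: find(3) -> no change; set of 3 is {3, 7, 8}
Step 6: union(2, 0) -> merged; set of 2 now {0, 2}
Set of 0: {0, 2}; 2 is a member.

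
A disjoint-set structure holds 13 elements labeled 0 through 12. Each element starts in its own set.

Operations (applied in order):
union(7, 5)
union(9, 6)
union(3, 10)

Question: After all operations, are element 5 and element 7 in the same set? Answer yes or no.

Answer: yes

Derivation:
Step 1: union(7, 5) -> merged; set of 7 now {5, 7}
Step 2: union(9, 6) -> merged; set of 9 now {6, 9}
Step 3: union(3, 10) -> merged; set of 3 now {3, 10}
Set of 5: {5, 7}; 7 is a member.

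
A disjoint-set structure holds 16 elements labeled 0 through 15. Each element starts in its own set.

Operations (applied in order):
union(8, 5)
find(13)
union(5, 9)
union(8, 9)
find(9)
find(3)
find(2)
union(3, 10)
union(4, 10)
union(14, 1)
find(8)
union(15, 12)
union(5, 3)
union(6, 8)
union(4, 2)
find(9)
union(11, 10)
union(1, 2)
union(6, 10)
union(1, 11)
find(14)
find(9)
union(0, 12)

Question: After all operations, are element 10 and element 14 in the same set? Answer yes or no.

Step 1: union(8, 5) -> merged; set of 8 now {5, 8}
Step 2: find(13) -> no change; set of 13 is {13}
Step 3: union(5, 9) -> merged; set of 5 now {5, 8, 9}
Step 4: union(8, 9) -> already same set; set of 8 now {5, 8, 9}
Step 5: find(9) -> no change; set of 9 is {5, 8, 9}
Step 6: find(3) -> no change; set of 3 is {3}
Step 7: find(2) -> no change; set of 2 is {2}
Step 8: union(3, 10) -> merged; set of 3 now {3, 10}
Step 9: union(4, 10) -> merged; set of 4 now {3, 4, 10}
Step 10: union(14, 1) -> merged; set of 14 now {1, 14}
Step 11: find(8) -> no change; set of 8 is {5, 8, 9}
Step 12: union(15, 12) -> merged; set of 15 now {12, 15}
Step 13: union(5, 3) -> merged; set of 5 now {3, 4, 5, 8, 9, 10}
Step 14: union(6, 8) -> merged; set of 6 now {3, 4, 5, 6, 8, 9, 10}
Step 15: union(4, 2) -> merged; set of 4 now {2, 3, 4, 5, 6, 8, 9, 10}
Step 16: find(9) -> no change; set of 9 is {2, 3, 4, 5, 6, 8, 9, 10}
Step 17: union(11, 10) -> merged; set of 11 now {2, 3, 4, 5, 6, 8, 9, 10, 11}
Step 18: union(1, 2) -> merged; set of 1 now {1, 2, 3, 4, 5, 6, 8, 9, 10, 11, 14}
Step 19: union(6, 10) -> already same set; set of 6 now {1, 2, 3, 4, 5, 6, 8, 9, 10, 11, 14}
Step 20: union(1, 11) -> already same set; set of 1 now {1, 2, 3, 4, 5, 6, 8, 9, 10, 11, 14}
Step 21: find(14) -> no change; set of 14 is {1, 2, 3, 4, 5, 6, 8, 9, 10, 11, 14}
Step 22: find(9) -> no change; set of 9 is {1, 2, 3, 4, 5, 6, 8, 9, 10, 11, 14}
Step 23: union(0, 12) -> merged; set of 0 now {0, 12, 15}
Set of 10: {1, 2, 3, 4, 5, 6, 8, 9, 10, 11, 14}; 14 is a member.

Answer: yes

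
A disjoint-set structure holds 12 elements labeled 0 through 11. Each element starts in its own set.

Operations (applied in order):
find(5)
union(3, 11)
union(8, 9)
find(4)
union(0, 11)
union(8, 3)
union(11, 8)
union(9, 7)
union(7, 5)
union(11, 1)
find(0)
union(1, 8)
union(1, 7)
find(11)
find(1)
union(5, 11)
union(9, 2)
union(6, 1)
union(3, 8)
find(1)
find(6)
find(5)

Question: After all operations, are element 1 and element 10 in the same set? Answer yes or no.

Step 1: find(5) -> no change; set of 5 is {5}
Step 2: union(3, 11) -> merged; set of 3 now {3, 11}
Step 3: union(8, 9) -> merged; set of 8 now {8, 9}
Step 4: find(4) -> no change; set of 4 is {4}
Step 5: union(0, 11) -> merged; set of 0 now {0, 3, 11}
Step 6: union(8, 3) -> merged; set of 8 now {0, 3, 8, 9, 11}
Step 7: union(11, 8) -> already same set; set of 11 now {0, 3, 8, 9, 11}
Step 8: union(9, 7) -> merged; set of 9 now {0, 3, 7, 8, 9, 11}
Step 9: union(7, 5) -> merged; set of 7 now {0, 3, 5, 7, 8, 9, 11}
Step 10: union(11, 1) -> merged; set of 11 now {0, 1, 3, 5, 7, 8, 9, 11}
Step 11: find(0) -> no change; set of 0 is {0, 1, 3, 5, 7, 8, 9, 11}
Step 12: union(1, 8) -> already same set; set of 1 now {0, 1, 3, 5, 7, 8, 9, 11}
Step 13: union(1, 7) -> already same set; set of 1 now {0, 1, 3, 5, 7, 8, 9, 11}
Step 14: find(11) -> no change; set of 11 is {0, 1, 3, 5, 7, 8, 9, 11}
Step 15: find(1) -> no change; set of 1 is {0, 1, 3, 5, 7, 8, 9, 11}
Step 16: union(5, 11) -> already same set; set of 5 now {0, 1, 3, 5, 7, 8, 9, 11}
Step 17: union(9, 2) -> merged; set of 9 now {0, 1, 2, 3, 5, 7, 8, 9, 11}
Step 18: union(6, 1) -> merged; set of 6 now {0, 1, 2, 3, 5, 6, 7, 8, 9, 11}
Step 19: union(3, 8) -> already same set; set of 3 now {0, 1, 2, 3, 5, 6, 7, 8, 9, 11}
Step 20: find(1) -> no change; set of 1 is {0, 1, 2, 3, 5, 6, 7, 8, 9, 11}
Step 21: find(6) -> no change; set of 6 is {0, 1, 2, 3, 5, 6, 7, 8, 9, 11}
Step 22: find(5) -> no change; set of 5 is {0, 1, 2, 3, 5, 6, 7, 8, 9, 11}
Set of 1: {0, 1, 2, 3, 5, 6, 7, 8, 9, 11}; 10 is not a member.

Answer: no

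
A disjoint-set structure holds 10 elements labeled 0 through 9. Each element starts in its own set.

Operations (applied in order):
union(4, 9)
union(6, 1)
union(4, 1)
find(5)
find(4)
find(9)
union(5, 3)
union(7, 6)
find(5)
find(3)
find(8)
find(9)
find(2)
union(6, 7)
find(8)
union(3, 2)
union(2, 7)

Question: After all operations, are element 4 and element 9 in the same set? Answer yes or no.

Answer: yes

Derivation:
Step 1: union(4, 9) -> merged; set of 4 now {4, 9}
Step 2: union(6, 1) -> merged; set of 6 now {1, 6}
Step 3: union(4, 1) -> merged; set of 4 now {1, 4, 6, 9}
Step 4: find(5) -> no change; set of 5 is {5}
Step 5: find(4) -> no change; set of 4 is {1, 4, 6, 9}
Step 6: find(9) -> no change; set of 9 is {1, 4, 6, 9}
Step 7: union(5, 3) -> merged; set of 5 now {3, 5}
Step 8: union(7, 6) -> merged; set of 7 now {1, 4, 6, 7, 9}
Step 9: find(5) -> no change; set of 5 is {3, 5}
Step 10: find(3) -> no change; set of 3 is {3, 5}
Step 11: find(8) -> no change; set of 8 is {8}
Step 12: find(9) -> no change; set of 9 is {1, 4, 6, 7, 9}
Step 13: find(2) -> no change; set of 2 is {2}
Step 14: union(6, 7) -> already same set; set of 6 now {1, 4, 6, 7, 9}
Step 15: find(8) -> no change; set of 8 is {8}
Step 16: union(3, 2) -> merged; set of 3 now {2, 3, 5}
Step 17: union(2, 7) -> merged; set of 2 now {1, 2, 3, 4, 5, 6, 7, 9}
Set of 4: {1, 2, 3, 4, 5, 6, 7, 9}; 9 is a member.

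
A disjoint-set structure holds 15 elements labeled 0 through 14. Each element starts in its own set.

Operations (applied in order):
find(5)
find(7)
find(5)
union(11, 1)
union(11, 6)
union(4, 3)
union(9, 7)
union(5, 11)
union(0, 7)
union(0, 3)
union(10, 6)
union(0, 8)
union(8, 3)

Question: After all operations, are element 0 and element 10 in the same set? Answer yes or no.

Step 1: find(5) -> no change; set of 5 is {5}
Step 2: find(7) -> no change; set of 7 is {7}
Step 3: find(5) -> no change; set of 5 is {5}
Step 4: union(11, 1) -> merged; set of 11 now {1, 11}
Step 5: union(11, 6) -> merged; set of 11 now {1, 6, 11}
Step 6: union(4, 3) -> merged; set of 4 now {3, 4}
Step 7: union(9, 7) -> merged; set of 9 now {7, 9}
Step 8: union(5, 11) -> merged; set of 5 now {1, 5, 6, 11}
Step 9: union(0, 7) -> merged; set of 0 now {0, 7, 9}
Step 10: union(0, 3) -> merged; set of 0 now {0, 3, 4, 7, 9}
Step 11: union(10, 6) -> merged; set of 10 now {1, 5, 6, 10, 11}
Step 12: union(0, 8) -> merged; set of 0 now {0, 3, 4, 7, 8, 9}
Step 13: union(8, 3) -> already same set; set of 8 now {0, 3, 4, 7, 8, 9}
Set of 0: {0, 3, 4, 7, 8, 9}; 10 is not a member.

Answer: no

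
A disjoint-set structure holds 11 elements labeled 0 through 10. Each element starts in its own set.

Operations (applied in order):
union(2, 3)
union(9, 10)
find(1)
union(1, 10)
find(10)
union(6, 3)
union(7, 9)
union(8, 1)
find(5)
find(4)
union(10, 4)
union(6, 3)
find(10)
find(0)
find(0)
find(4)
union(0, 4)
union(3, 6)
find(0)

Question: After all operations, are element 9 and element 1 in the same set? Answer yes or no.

Answer: yes

Derivation:
Step 1: union(2, 3) -> merged; set of 2 now {2, 3}
Step 2: union(9, 10) -> merged; set of 9 now {9, 10}
Step 3: find(1) -> no change; set of 1 is {1}
Step 4: union(1, 10) -> merged; set of 1 now {1, 9, 10}
Step 5: find(10) -> no change; set of 10 is {1, 9, 10}
Step 6: union(6, 3) -> merged; set of 6 now {2, 3, 6}
Step 7: union(7, 9) -> merged; set of 7 now {1, 7, 9, 10}
Step 8: union(8, 1) -> merged; set of 8 now {1, 7, 8, 9, 10}
Step 9: find(5) -> no change; set of 5 is {5}
Step 10: find(4) -> no change; set of 4 is {4}
Step 11: union(10, 4) -> merged; set of 10 now {1, 4, 7, 8, 9, 10}
Step 12: union(6, 3) -> already same set; set of 6 now {2, 3, 6}
Step 13: find(10) -> no change; set of 10 is {1, 4, 7, 8, 9, 10}
Step 14: find(0) -> no change; set of 0 is {0}
Step 15: find(0) -> no change; set of 0 is {0}
Step 16: find(4) -> no change; set of 4 is {1, 4, 7, 8, 9, 10}
Step 17: union(0, 4) -> merged; set of 0 now {0, 1, 4, 7, 8, 9, 10}
Step 18: union(3, 6) -> already same set; set of 3 now {2, 3, 6}
Step 19: find(0) -> no change; set of 0 is {0, 1, 4, 7, 8, 9, 10}
Set of 9: {0, 1, 4, 7, 8, 9, 10}; 1 is a member.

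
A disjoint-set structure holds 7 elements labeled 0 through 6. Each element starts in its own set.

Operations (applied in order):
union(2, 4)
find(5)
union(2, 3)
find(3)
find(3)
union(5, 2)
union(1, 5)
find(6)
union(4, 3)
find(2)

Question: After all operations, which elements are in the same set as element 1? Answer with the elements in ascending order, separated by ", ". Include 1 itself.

Answer: 1, 2, 3, 4, 5

Derivation:
Step 1: union(2, 4) -> merged; set of 2 now {2, 4}
Step 2: find(5) -> no change; set of 5 is {5}
Step 3: union(2, 3) -> merged; set of 2 now {2, 3, 4}
Step 4: find(3) -> no change; set of 3 is {2, 3, 4}
Step 5: find(3) -> no change; set of 3 is {2, 3, 4}
Step 6: union(5, 2) -> merged; set of 5 now {2, 3, 4, 5}
Step 7: union(1, 5) -> merged; set of 1 now {1, 2, 3, 4, 5}
Step 8: find(6) -> no change; set of 6 is {6}
Step 9: union(4, 3) -> already same set; set of 4 now {1, 2, 3, 4, 5}
Step 10: find(2) -> no change; set of 2 is {1, 2, 3, 4, 5}
Component of 1: {1, 2, 3, 4, 5}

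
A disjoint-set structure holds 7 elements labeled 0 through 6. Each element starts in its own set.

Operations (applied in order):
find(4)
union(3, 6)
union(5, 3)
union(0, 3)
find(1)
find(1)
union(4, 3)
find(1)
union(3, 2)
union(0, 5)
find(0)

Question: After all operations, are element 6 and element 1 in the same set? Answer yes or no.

Answer: no

Derivation:
Step 1: find(4) -> no change; set of 4 is {4}
Step 2: union(3, 6) -> merged; set of 3 now {3, 6}
Step 3: union(5, 3) -> merged; set of 5 now {3, 5, 6}
Step 4: union(0, 3) -> merged; set of 0 now {0, 3, 5, 6}
Step 5: find(1) -> no change; set of 1 is {1}
Step 6: find(1) -> no change; set of 1 is {1}
Step 7: union(4, 3) -> merged; set of 4 now {0, 3, 4, 5, 6}
Step 8: find(1) -> no change; set of 1 is {1}
Step 9: union(3, 2) -> merged; set of 3 now {0, 2, 3, 4, 5, 6}
Step 10: union(0, 5) -> already same set; set of 0 now {0, 2, 3, 4, 5, 6}
Step 11: find(0) -> no change; set of 0 is {0, 2, 3, 4, 5, 6}
Set of 6: {0, 2, 3, 4, 5, 6}; 1 is not a member.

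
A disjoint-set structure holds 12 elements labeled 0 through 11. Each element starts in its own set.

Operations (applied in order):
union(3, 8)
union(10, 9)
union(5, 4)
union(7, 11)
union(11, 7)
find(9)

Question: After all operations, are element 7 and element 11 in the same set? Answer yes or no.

Answer: yes

Derivation:
Step 1: union(3, 8) -> merged; set of 3 now {3, 8}
Step 2: union(10, 9) -> merged; set of 10 now {9, 10}
Step 3: union(5, 4) -> merged; set of 5 now {4, 5}
Step 4: union(7, 11) -> merged; set of 7 now {7, 11}
Step 5: union(11, 7) -> already same set; set of 11 now {7, 11}
Step 6: find(9) -> no change; set of 9 is {9, 10}
Set of 7: {7, 11}; 11 is a member.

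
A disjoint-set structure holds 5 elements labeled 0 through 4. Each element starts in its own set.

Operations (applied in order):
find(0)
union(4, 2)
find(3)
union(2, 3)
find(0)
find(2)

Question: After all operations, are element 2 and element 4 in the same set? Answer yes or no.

Step 1: find(0) -> no change; set of 0 is {0}
Step 2: union(4, 2) -> merged; set of 4 now {2, 4}
Step 3: find(3) -> no change; set of 3 is {3}
Step 4: union(2, 3) -> merged; set of 2 now {2, 3, 4}
Step 5: find(0) -> no change; set of 0 is {0}
Step 6: find(2) -> no change; set of 2 is {2, 3, 4}
Set of 2: {2, 3, 4}; 4 is a member.

Answer: yes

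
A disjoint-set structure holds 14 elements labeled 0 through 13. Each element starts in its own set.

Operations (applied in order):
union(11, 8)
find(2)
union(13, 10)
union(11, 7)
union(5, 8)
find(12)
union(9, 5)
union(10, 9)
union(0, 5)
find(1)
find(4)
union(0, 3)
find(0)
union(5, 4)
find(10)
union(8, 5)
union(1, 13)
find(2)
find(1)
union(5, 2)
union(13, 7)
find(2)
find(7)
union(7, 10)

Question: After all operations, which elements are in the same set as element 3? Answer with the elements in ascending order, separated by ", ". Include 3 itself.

Answer: 0, 1, 2, 3, 4, 5, 7, 8, 9, 10, 11, 13

Derivation:
Step 1: union(11, 8) -> merged; set of 11 now {8, 11}
Step 2: find(2) -> no change; set of 2 is {2}
Step 3: union(13, 10) -> merged; set of 13 now {10, 13}
Step 4: union(11, 7) -> merged; set of 11 now {7, 8, 11}
Step 5: union(5, 8) -> merged; set of 5 now {5, 7, 8, 11}
Step 6: find(12) -> no change; set of 12 is {12}
Step 7: union(9, 5) -> merged; set of 9 now {5, 7, 8, 9, 11}
Step 8: union(10, 9) -> merged; set of 10 now {5, 7, 8, 9, 10, 11, 13}
Step 9: union(0, 5) -> merged; set of 0 now {0, 5, 7, 8, 9, 10, 11, 13}
Step 10: find(1) -> no change; set of 1 is {1}
Step 11: find(4) -> no change; set of 4 is {4}
Step 12: union(0, 3) -> merged; set of 0 now {0, 3, 5, 7, 8, 9, 10, 11, 13}
Step 13: find(0) -> no change; set of 0 is {0, 3, 5, 7, 8, 9, 10, 11, 13}
Step 14: union(5, 4) -> merged; set of 5 now {0, 3, 4, 5, 7, 8, 9, 10, 11, 13}
Step 15: find(10) -> no change; set of 10 is {0, 3, 4, 5, 7, 8, 9, 10, 11, 13}
Step 16: union(8, 5) -> already same set; set of 8 now {0, 3, 4, 5, 7, 8, 9, 10, 11, 13}
Step 17: union(1, 13) -> merged; set of 1 now {0, 1, 3, 4, 5, 7, 8, 9, 10, 11, 13}
Step 18: find(2) -> no change; set of 2 is {2}
Step 19: find(1) -> no change; set of 1 is {0, 1, 3, 4, 5, 7, 8, 9, 10, 11, 13}
Step 20: union(5, 2) -> merged; set of 5 now {0, 1, 2, 3, 4, 5, 7, 8, 9, 10, 11, 13}
Step 21: union(13, 7) -> already same set; set of 13 now {0, 1, 2, 3, 4, 5, 7, 8, 9, 10, 11, 13}
Step 22: find(2) -> no change; set of 2 is {0, 1, 2, 3, 4, 5, 7, 8, 9, 10, 11, 13}
Step 23: find(7) -> no change; set of 7 is {0, 1, 2, 3, 4, 5, 7, 8, 9, 10, 11, 13}
Step 24: union(7, 10) -> already same set; set of 7 now {0, 1, 2, 3, 4, 5, 7, 8, 9, 10, 11, 13}
Component of 3: {0, 1, 2, 3, 4, 5, 7, 8, 9, 10, 11, 13}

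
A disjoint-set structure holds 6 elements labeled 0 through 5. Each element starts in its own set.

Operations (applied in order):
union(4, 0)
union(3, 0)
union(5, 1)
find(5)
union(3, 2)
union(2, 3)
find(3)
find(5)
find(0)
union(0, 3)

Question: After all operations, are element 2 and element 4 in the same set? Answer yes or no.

Answer: yes

Derivation:
Step 1: union(4, 0) -> merged; set of 4 now {0, 4}
Step 2: union(3, 0) -> merged; set of 3 now {0, 3, 4}
Step 3: union(5, 1) -> merged; set of 5 now {1, 5}
Step 4: find(5) -> no change; set of 5 is {1, 5}
Step 5: union(3, 2) -> merged; set of 3 now {0, 2, 3, 4}
Step 6: union(2, 3) -> already same set; set of 2 now {0, 2, 3, 4}
Step 7: find(3) -> no change; set of 3 is {0, 2, 3, 4}
Step 8: find(5) -> no change; set of 5 is {1, 5}
Step 9: find(0) -> no change; set of 0 is {0, 2, 3, 4}
Step 10: union(0, 3) -> already same set; set of 0 now {0, 2, 3, 4}
Set of 2: {0, 2, 3, 4}; 4 is a member.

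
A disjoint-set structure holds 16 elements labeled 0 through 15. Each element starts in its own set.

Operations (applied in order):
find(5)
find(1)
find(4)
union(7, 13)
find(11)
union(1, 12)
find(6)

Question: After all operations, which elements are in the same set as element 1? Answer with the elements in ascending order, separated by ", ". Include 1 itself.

Step 1: find(5) -> no change; set of 5 is {5}
Step 2: find(1) -> no change; set of 1 is {1}
Step 3: find(4) -> no change; set of 4 is {4}
Step 4: union(7, 13) -> merged; set of 7 now {7, 13}
Step 5: find(11) -> no change; set of 11 is {11}
Step 6: union(1, 12) -> merged; set of 1 now {1, 12}
Step 7: find(6) -> no change; set of 6 is {6}
Component of 1: {1, 12}

Answer: 1, 12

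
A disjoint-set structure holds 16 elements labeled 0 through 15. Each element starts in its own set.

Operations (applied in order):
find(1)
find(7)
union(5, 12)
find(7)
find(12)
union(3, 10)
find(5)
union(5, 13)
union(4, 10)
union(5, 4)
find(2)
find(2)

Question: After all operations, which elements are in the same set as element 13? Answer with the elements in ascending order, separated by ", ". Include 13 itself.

Step 1: find(1) -> no change; set of 1 is {1}
Step 2: find(7) -> no change; set of 7 is {7}
Step 3: union(5, 12) -> merged; set of 5 now {5, 12}
Step 4: find(7) -> no change; set of 7 is {7}
Step 5: find(12) -> no change; set of 12 is {5, 12}
Step 6: union(3, 10) -> merged; set of 3 now {3, 10}
Step 7: find(5) -> no change; set of 5 is {5, 12}
Step 8: union(5, 13) -> merged; set of 5 now {5, 12, 13}
Step 9: union(4, 10) -> merged; set of 4 now {3, 4, 10}
Step 10: union(5, 4) -> merged; set of 5 now {3, 4, 5, 10, 12, 13}
Step 11: find(2) -> no change; set of 2 is {2}
Step 12: find(2) -> no change; set of 2 is {2}
Component of 13: {3, 4, 5, 10, 12, 13}

Answer: 3, 4, 5, 10, 12, 13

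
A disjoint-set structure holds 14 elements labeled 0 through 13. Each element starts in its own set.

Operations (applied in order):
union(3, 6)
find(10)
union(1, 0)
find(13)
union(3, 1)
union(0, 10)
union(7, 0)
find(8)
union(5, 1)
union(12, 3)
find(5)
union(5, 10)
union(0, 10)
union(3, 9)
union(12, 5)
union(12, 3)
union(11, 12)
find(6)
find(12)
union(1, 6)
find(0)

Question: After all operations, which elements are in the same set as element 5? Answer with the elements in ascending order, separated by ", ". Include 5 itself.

Answer: 0, 1, 3, 5, 6, 7, 9, 10, 11, 12

Derivation:
Step 1: union(3, 6) -> merged; set of 3 now {3, 6}
Step 2: find(10) -> no change; set of 10 is {10}
Step 3: union(1, 0) -> merged; set of 1 now {0, 1}
Step 4: find(13) -> no change; set of 13 is {13}
Step 5: union(3, 1) -> merged; set of 3 now {0, 1, 3, 6}
Step 6: union(0, 10) -> merged; set of 0 now {0, 1, 3, 6, 10}
Step 7: union(7, 0) -> merged; set of 7 now {0, 1, 3, 6, 7, 10}
Step 8: find(8) -> no change; set of 8 is {8}
Step 9: union(5, 1) -> merged; set of 5 now {0, 1, 3, 5, 6, 7, 10}
Step 10: union(12, 3) -> merged; set of 12 now {0, 1, 3, 5, 6, 7, 10, 12}
Step 11: find(5) -> no change; set of 5 is {0, 1, 3, 5, 6, 7, 10, 12}
Step 12: union(5, 10) -> already same set; set of 5 now {0, 1, 3, 5, 6, 7, 10, 12}
Step 13: union(0, 10) -> already same set; set of 0 now {0, 1, 3, 5, 6, 7, 10, 12}
Step 14: union(3, 9) -> merged; set of 3 now {0, 1, 3, 5, 6, 7, 9, 10, 12}
Step 15: union(12, 5) -> already same set; set of 12 now {0, 1, 3, 5, 6, 7, 9, 10, 12}
Step 16: union(12, 3) -> already same set; set of 12 now {0, 1, 3, 5, 6, 7, 9, 10, 12}
Step 17: union(11, 12) -> merged; set of 11 now {0, 1, 3, 5, 6, 7, 9, 10, 11, 12}
Step 18: find(6) -> no change; set of 6 is {0, 1, 3, 5, 6, 7, 9, 10, 11, 12}
Step 19: find(12) -> no change; set of 12 is {0, 1, 3, 5, 6, 7, 9, 10, 11, 12}
Step 20: union(1, 6) -> already same set; set of 1 now {0, 1, 3, 5, 6, 7, 9, 10, 11, 12}
Step 21: find(0) -> no change; set of 0 is {0, 1, 3, 5, 6, 7, 9, 10, 11, 12}
Component of 5: {0, 1, 3, 5, 6, 7, 9, 10, 11, 12}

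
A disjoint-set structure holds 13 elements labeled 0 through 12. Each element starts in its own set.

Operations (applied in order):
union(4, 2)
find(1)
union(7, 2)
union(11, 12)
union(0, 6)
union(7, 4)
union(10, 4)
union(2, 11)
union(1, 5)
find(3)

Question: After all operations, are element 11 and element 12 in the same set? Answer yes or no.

Answer: yes

Derivation:
Step 1: union(4, 2) -> merged; set of 4 now {2, 4}
Step 2: find(1) -> no change; set of 1 is {1}
Step 3: union(7, 2) -> merged; set of 7 now {2, 4, 7}
Step 4: union(11, 12) -> merged; set of 11 now {11, 12}
Step 5: union(0, 6) -> merged; set of 0 now {0, 6}
Step 6: union(7, 4) -> already same set; set of 7 now {2, 4, 7}
Step 7: union(10, 4) -> merged; set of 10 now {2, 4, 7, 10}
Step 8: union(2, 11) -> merged; set of 2 now {2, 4, 7, 10, 11, 12}
Step 9: union(1, 5) -> merged; set of 1 now {1, 5}
Step 10: find(3) -> no change; set of 3 is {3}
Set of 11: {2, 4, 7, 10, 11, 12}; 12 is a member.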